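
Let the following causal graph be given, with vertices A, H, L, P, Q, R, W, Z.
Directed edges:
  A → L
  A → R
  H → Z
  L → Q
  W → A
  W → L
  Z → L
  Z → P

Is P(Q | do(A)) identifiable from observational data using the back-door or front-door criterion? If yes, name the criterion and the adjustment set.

P(Q|do(A)): backdoor, adjust for {W}.

desc(A)\{A}={L,Q,R}; candidates ⊆ {H,P,W,Z}.
size 0: {}; under {} A still reaches {L,Q,W} ∋ Q.
{W}: A⊥Q given {W} in G with A→· removed — back-door holds.
P(Q|do(A)) = Σ_{W} P(Q|A,W)·P(W).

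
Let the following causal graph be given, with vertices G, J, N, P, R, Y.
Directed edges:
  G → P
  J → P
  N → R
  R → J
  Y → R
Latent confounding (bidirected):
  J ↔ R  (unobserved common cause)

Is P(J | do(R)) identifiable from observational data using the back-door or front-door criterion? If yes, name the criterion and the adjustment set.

P(J|do(R)): not identifiable (no BD/FD set).

desc(R)\{R}={J,P}; candidates ⊆ {G,N,Y}.
R↔J: latent back-door arc(s) into R.
size 0: {}; under {} R still reaches {J,N,P,Y} ∋ J.
size 1: {G}, {N}, {Y}; under {G} R still reaches {J,N,P,Y} ∋ J.
size 2: {G,N}, {G,Y}, {N,Y}; under {G,N} R still reaches {J,P,Y} ∋ J.
R↔J cannot be blocked by any observed set — no back-door set.
No mediator lies on a directed R→…→J path.
Neither criterion identifies P(J|do(R)) in this graph.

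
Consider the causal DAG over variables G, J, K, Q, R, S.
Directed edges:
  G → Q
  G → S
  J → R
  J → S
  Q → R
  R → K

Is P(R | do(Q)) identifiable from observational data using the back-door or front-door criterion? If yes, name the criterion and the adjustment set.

P(R|do(Q)): backdoor, adjust for ∅.

desc(Q)\{Q}={K,R}; candidates ⊆ {G,J,S}.
∅: Q⊥R given ∅ in G with Q→· removed — back-door holds.
P(R|do(Q)) = P(R|Q) — no adjustment needed.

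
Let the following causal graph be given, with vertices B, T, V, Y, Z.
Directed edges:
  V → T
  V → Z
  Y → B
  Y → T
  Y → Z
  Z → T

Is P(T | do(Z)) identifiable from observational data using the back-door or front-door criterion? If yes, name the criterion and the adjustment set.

desc(Z)\{Z}={T}; candidates ⊆ {B,V,Y}.
size 0: {}; under {} Z still reaches {B,T,V,Y} ∋ T.
size 1: {B}, {V}, {Y}; under {B} Z still reaches {T,V,Y} ∋ T.
{V,Y}: Z⊥T given {V,Y} in G with Z→· removed — back-door holds.
P(T|do(Z)) = Σ_{V,Y} P(T|Z,V,Y)·P(V,Y).

P(T|do(Z)): backdoor, adjust for {V, Y}.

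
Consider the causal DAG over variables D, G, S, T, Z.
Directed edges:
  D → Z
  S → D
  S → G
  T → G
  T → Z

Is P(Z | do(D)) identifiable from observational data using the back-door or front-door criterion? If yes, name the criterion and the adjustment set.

P(Z|do(D)): backdoor, adjust for ∅.

desc(D)\{D}={Z}; candidates ⊆ {G,S,T}.
∅: D⊥Z given ∅ in G with D→· removed — back-door holds.
P(Z|do(D)) = P(Z|D) — no adjustment needed.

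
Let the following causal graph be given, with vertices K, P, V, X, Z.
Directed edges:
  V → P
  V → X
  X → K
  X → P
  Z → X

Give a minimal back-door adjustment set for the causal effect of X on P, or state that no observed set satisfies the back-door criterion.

desc(X)\{X}={K,P}; candidates ⊆ {V,Z}.
size 0: {}; under {} X still reaches {P,V,Z} ∋ P.
{V}: X⊥P given {V} in G with X→· removed — back-door holds.

X→P: minimal back-door set {V}.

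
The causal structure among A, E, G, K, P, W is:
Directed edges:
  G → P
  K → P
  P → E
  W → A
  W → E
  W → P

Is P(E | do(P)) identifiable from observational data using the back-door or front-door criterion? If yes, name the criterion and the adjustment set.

P(E|do(P)): backdoor, adjust for {W}.

desc(P)\{P}={E}; candidates ⊆ {A,G,K,W}.
size 0: {}; under {} P still reaches {A,E,G,K,W} ∋ E.
{W}: P⊥E given {W} in G with P→· removed — back-door holds.
P(E|do(P)) = Σ_{W} P(E|P,W)·P(W).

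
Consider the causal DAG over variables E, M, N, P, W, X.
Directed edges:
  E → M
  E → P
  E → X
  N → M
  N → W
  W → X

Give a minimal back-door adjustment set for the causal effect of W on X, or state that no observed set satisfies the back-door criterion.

desc(W)\{W}={X}; candidates ⊆ {E,M,N,P}.
∅: W⊥X given ∅ in G with W→· removed — back-door holds.

W→X: minimal back-door set ∅.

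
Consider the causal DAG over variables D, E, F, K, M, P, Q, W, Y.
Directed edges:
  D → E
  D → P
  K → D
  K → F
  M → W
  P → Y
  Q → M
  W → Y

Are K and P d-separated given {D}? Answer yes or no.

Yes — K ⊥ P | {D}.

Bayes-Ball from K | {D} reaches {F}.
P ∉ reach(K|{D}) ⇒ K ⊥ P | {D}.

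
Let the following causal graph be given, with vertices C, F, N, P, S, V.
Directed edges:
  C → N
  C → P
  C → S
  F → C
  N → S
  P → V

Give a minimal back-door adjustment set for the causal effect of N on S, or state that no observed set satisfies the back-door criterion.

N→S: minimal back-door set {C}.

desc(N)\{N}={S}; candidates ⊆ {C,F,P,V}.
size 0: {}; under {} N still reaches {C,F,P,S,V} ∋ S.
{C}: N⊥S given {C} in G with N→· removed — back-door holds.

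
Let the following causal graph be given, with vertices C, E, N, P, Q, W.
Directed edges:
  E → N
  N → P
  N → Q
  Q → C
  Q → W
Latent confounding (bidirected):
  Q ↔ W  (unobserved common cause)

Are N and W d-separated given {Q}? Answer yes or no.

No — N and W are d-connected given {Q}.

Bayes-Ball from N | {Q} reaches {E,P,W}.
W ∈ reach(N|{Q}) ⇒ N ⊥̸ W | {Q}.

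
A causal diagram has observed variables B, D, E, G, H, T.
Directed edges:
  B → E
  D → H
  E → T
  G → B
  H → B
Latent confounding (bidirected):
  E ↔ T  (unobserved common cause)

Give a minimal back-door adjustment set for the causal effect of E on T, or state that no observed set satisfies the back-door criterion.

desc(E)\{E}={T}; candidates ⊆ {B,D,G,H}.
E↔T: latent back-door arc(s) into E.
size 0: {}; under {} E still reaches {B,D,G,H,T} ∋ T.
size 1: {B}, {D}, {G} …(+1); under {B} E still reaches {T} ∋ T.
size 2: {B,D}, {B,G}, {B,H} …(+3); under {B,D} E still reaches {T} ∋ T.
E↔T cannot be blocked by any observed set — no back-door set.

E→T: no observed back-door set.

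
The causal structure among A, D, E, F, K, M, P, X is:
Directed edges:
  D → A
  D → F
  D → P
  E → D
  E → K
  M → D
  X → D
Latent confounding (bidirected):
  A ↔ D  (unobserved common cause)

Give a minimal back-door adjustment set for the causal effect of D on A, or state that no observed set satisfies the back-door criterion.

desc(D)\{D}={A,F,P}; candidates ⊆ {E,K,M,X}.
D↔A: latent back-door arc(s) into D.
size 0: {}; under {} D still reaches {A,E,K,M,X} ∋ A.
size 1: {E}, {K}, {M} …(+1); under {E} D still reaches {A,M,X} ∋ A.
size 2: {E,K}, {E,M}, {E,X} …(+3); under {E,K} D still reaches {A,M,X} ∋ A.
D↔A cannot be blocked by any observed set — no back-door set.

D→A: no observed back-door set.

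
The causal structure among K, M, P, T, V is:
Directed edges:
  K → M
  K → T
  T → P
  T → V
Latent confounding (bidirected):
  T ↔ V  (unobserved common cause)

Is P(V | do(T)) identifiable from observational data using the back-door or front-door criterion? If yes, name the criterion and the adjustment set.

P(V|do(T)): not identifiable (no BD/FD set).

desc(T)\{T}={P,V}; candidates ⊆ {K,M}.
T↔V: latent back-door arc(s) into T.
size 0: {}; under {} T still reaches {K,M,V} ∋ V.
size 1: {K}, {M}; under {K} T still reaches {V} ∋ V.
size 2: {K,M}; under {K,M} T still reaches {V} ∋ V.
T↔V cannot be blocked by any observed set — no back-door set.
No mediator lies on a directed T→…→V path.
Neither criterion identifies P(V|do(T)) in this graph.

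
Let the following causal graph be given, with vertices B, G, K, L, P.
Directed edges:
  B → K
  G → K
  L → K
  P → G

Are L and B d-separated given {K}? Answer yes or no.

No — L and B are d-connected given {K}.

Bayes-Ball from L | {K} reaches {B,G,P}.
B ∈ reach(L|{K}) ⇒ L ⊥̸ B | {K}.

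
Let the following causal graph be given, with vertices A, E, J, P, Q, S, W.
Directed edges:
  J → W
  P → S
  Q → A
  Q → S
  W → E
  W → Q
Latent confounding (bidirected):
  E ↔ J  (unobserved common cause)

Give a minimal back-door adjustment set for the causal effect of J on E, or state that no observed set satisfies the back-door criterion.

desc(J)\{J}={A,E,Q,S,W}; candidates ⊆ {P}.
J↔E: latent back-door arc(s) into J.
size 0: {}; under {} J still reaches {E} ∋ E.
size 1: {P}; under {P} J still reaches {E} ∋ E.
J↔E cannot be blocked by any observed set — no back-door set.

J→E: no observed back-door set.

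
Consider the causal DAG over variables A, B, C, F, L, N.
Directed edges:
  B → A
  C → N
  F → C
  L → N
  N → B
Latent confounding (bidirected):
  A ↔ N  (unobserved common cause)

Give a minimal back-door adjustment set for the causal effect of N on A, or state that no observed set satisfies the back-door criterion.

desc(N)\{N}={A,B}; candidates ⊆ {C,F,L}.
N↔A: latent back-door arc(s) into N.
size 0: {}; under {} N still reaches {A,C,F,L} ∋ A.
size 1: {C}, {F}, {L}; under {C} N still reaches {A,L} ∋ A.
size 2: {C,F}, {C,L}, {F,L}; under {C,F} N still reaches {A,L} ∋ A.
N↔A cannot be blocked by any observed set — no back-door set.

N→A: no observed back-door set.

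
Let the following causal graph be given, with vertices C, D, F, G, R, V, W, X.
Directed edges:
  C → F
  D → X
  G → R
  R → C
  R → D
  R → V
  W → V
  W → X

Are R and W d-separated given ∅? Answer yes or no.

Bayes-Ball from R | ∅ reaches {C,D,F,G,V,X}.
W ∉ reach(R|∅) ⇒ R ⊥ W | ∅.

Yes — R ⊥ W | ∅.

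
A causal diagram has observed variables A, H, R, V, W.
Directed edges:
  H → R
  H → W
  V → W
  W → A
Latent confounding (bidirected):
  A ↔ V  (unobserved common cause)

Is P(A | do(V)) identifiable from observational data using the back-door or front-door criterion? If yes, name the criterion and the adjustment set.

desc(V)\{V}={A,W}; candidates ⊆ {H,R}.
V↔A: latent back-door arc(s) into V.
size 0: {}; under {} V still reaches {A} ∋ A.
size 1: {H}, {R}; under {H} V still reaches {A} ∋ A.
size 2: {H,R}; under {H,R} V still reaches {A} ∋ A.
V↔A cannot be blocked by any observed set — no back-door set.
{W}: (i) intercepts every directed V→A path; (ii) no back-door V→{W}; (iii) {V} blocks every back-door {W}→A. Front-door holds.
P(A|do(V)) = Σ_{W} P(W|V) Σ_{V'} P(A|W,V')P(V').

P(A|do(V)): frontdoor, adjust for {W}.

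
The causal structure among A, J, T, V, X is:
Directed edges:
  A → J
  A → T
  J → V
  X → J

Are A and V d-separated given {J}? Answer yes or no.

Bayes-Ball from A | {J} reaches {T,X}.
V ∉ reach(A|{J}) ⇒ A ⊥ V | {J}.

Yes — A ⊥ V | {J}.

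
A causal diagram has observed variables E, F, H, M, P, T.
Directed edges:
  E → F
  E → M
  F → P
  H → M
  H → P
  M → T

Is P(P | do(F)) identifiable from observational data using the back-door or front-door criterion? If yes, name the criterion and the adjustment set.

P(P|do(F)): backdoor, adjust for ∅.

desc(F)\{F}={P}; candidates ⊆ {E,H,M,T}.
∅: F⊥P given ∅ in G with F→· removed — back-door holds.
P(P|do(F)) = P(P|F) — no adjustment needed.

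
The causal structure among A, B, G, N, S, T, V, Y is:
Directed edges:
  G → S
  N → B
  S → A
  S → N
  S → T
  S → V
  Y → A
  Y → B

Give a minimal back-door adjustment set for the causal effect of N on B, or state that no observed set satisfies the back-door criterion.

N→B: minimal back-door set ∅.

desc(N)\{N}={B}; candidates ⊆ {A,G,S,T,V,Y}.
∅: N⊥B given ∅ in G with N→· removed — back-door holds.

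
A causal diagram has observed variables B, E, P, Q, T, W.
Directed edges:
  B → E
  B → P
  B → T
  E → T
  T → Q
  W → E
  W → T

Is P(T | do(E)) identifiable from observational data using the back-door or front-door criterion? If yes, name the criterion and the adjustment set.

P(T|do(E)): backdoor, adjust for {B, W}.

desc(E)\{E}={Q,T}; candidates ⊆ {B,P,W}.
size 0: {}; under {} E still reaches {B,P,Q,T,W} ∋ T.
size 1: {B}, {P}, {W}; under {B} E still reaches {Q,T,W} ∋ T.
{B,W}: E⊥T given {B,W} in G with E→· removed — back-door holds.
P(T|do(E)) = Σ_{B,W} P(T|E,B,W)·P(B,W).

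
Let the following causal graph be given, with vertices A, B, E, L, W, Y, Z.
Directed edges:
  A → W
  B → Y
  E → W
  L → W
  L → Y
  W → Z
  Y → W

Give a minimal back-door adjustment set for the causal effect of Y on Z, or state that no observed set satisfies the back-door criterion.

desc(Y)\{Y}={W,Z}; candidates ⊆ {A,B,E,L}.
size 0: {}; under {} Y still reaches {B,L,W,Z} ∋ Z.
{L}: Y⊥Z given {L} in G with Y→· removed — back-door holds.

Y→Z: minimal back-door set {L}.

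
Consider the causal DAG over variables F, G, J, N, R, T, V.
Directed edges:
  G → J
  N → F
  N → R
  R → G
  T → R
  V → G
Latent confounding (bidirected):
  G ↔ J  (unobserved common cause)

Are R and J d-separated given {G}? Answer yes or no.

No — R and J are d-connected given {G}.

Bayes-Ball from R | {G} reaches {F,J,N,T,V}.
J ∈ reach(R|{G}) ⇒ R ⊥̸ J | {G}.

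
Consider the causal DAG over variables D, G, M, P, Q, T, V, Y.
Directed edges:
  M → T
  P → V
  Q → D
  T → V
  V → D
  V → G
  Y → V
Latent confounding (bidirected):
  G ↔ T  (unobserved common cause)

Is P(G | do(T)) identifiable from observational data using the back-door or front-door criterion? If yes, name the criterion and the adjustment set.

P(G|do(T)): frontdoor, adjust for {V}.

desc(T)\{T}={D,G,V}; candidates ⊆ {M,P,Q,Y}.
T↔G: latent back-door arc(s) into T.
size 0: {}; under {} T still reaches {G,M} ∋ G.
size 1: {M}, {P}, {Q} …(+1); under {M} T still reaches {G} ∋ G.
size 2: {M,P}, {M,Q}, {M,Y} …(+3); under {M,P} T still reaches {G} ∋ G.
T↔G cannot be blocked by any observed set — no back-door set.
{V}: (i) intercepts every directed T→G path; (ii) no back-door T→{V}; (iii) {T} blocks every back-door {V}→G. Front-door holds.
P(G|do(T)) = Σ_{V} P(V|T) Σ_{T'} P(G|V,T')P(T').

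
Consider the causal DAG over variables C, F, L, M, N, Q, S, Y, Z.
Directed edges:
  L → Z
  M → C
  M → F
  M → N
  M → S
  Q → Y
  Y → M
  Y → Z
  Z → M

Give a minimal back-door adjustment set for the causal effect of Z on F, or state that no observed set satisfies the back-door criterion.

Z→F: minimal back-door set {Y}.

desc(Z)\{Z}={C,F,M,N,S}; candidates ⊆ {L,Q,Y}.
size 0: {}; under {} Z still reaches {C,F,L,M,N,Q,S,Y} ∋ F.
{Y}: Z⊥F given {Y} in G with Z→· removed — back-door holds.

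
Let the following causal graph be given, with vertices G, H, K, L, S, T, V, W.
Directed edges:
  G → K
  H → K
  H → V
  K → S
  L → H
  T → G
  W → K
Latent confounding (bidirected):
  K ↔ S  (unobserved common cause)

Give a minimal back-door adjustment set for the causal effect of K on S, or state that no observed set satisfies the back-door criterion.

K→S: no observed back-door set.

desc(K)\{K}={S}; candidates ⊆ {G,H,L,T,V,W}.
K↔S: latent back-door arc(s) into K.
size 0: {}; under {} K still reaches {G,H,L,S,T,V,W} ∋ S.
size 1: {G}, {H}, {L} …(+3); under {G} K still reaches {H,L,S,V,W} ∋ S.
size 2: {G,H}, {G,L}, {G,T} …(+12); under {G,H} K still reaches {S,W} ∋ S.
K↔S cannot be blocked by any observed set — no back-door set.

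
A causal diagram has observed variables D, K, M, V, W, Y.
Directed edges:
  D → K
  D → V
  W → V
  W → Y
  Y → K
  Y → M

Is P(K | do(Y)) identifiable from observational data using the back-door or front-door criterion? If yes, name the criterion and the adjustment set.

desc(Y)\{Y}={K,M}; candidates ⊆ {D,V,W}.
∅: Y⊥K given ∅ in G with Y→· removed — back-door holds.
P(K|do(Y)) = P(K|Y) — no adjustment needed.

P(K|do(Y)): backdoor, adjust for ∅.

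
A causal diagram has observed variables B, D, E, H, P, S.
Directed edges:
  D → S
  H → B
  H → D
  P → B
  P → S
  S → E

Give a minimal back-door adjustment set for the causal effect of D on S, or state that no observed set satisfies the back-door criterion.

desc(D)\{D}={E,S}; candidates ⊆ {B,H,P}.
∅: D⊥S given ∅ in G with D→· removed — back-door holds.

D→S: minimal back-door set ∅.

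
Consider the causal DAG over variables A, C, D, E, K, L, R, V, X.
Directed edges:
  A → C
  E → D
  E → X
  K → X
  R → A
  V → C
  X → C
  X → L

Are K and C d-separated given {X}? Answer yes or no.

Bayes-Ball from K | {X} reaches {D,E}.
C ∉ reach(K|{X}) ⇒ K ⊥ C | {X}.

Yes — K ⊥ C | {X}.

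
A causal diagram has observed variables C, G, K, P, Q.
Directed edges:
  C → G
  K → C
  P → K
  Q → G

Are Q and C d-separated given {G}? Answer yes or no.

No — Q and C are d-connected given {G}.

Bayes-Ball from Q | {G} reaches {C,K,P}.
C ∈ reach(Q|{G}) ⇒ Q ⊥̸ C | {G}.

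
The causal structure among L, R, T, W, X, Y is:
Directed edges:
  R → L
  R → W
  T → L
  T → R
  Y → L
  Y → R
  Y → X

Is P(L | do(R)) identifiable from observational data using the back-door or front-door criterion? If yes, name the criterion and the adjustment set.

P(L|do(R)): backdoor, adjust for {T, Y}.

desc(R)\{R}={L,W}; candidates ⊆ {T,X,Y}.
size 0: {}; under {} R still reaches {L,T,X,Y} ∋ L.
size 1: {T}, {X}, {Y}; under {T} R still reaches {L,X,Y} ∋ L.
{T,Y}: R⊥L given {T,Y} in G with R→· removed — back-door holds.
P(L|do(R)) = Σ_{T,Y} P(L|R,T,Y)·P(T,Y).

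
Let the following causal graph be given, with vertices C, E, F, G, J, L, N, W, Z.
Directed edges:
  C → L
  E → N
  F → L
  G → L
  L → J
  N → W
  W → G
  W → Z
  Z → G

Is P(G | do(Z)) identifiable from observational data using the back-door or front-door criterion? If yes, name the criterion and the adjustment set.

desc(Z)\{Z}={G,J,L}; candidates ⊆ {C,E,F,N,W}.
size 0: {}; under {} Z still reaches {E,G,J,L,N,W} ∋ G.
{W}: Z⊥G given {W} in G with Z→· removed — back-door holds.
P(G|do(Z)) = Σ_{W} P(G|Z,W)·P(W).

P(G|do(Z)): backdoor, adjust for {W}.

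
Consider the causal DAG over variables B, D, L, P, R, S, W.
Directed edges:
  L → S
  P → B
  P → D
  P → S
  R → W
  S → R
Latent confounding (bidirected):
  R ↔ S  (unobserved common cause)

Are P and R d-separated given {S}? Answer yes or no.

Bayes-Ball from P | {S} reaches {B,D,L,R,W}.
R ∈ reach(P|{S}) ⇒ P ⊥̸ R | {S}.

No — P and R are d-connected given {S}.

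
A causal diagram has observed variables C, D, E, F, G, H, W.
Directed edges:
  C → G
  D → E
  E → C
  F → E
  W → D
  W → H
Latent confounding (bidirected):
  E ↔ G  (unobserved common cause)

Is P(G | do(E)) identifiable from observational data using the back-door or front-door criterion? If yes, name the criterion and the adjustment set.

desc(E)\{E}={C,G}; candidates ⊆ {D,F,H,W}.
E↔G: latent back-door arc(s) into E.
size 0: {}; under {} E still reaches {D,F,G,H,W} ∋ G.
size 1: {D}, {F}, {H} …(+1); under {D} E still reaches {F,G} ∋ G.
size 2: {D,F}, {D,H}, {D,W} …(+3); under {D,F} E still reaches {G} ∋ G.
E↔G cannot be blocked by any observed set — no back-door set.
{C}: (i) intercepts every directed E→G path; (ii) no back-door E→{C}; (iii) {E} blocks every back-door {C}→G. Front-door holds.
P(G|do(E)) = Σ_{C} P(C|E) Σ_{E'} P(G|C,E')P(E').

P(G|do(E)): frontdoor, adjust for {C}.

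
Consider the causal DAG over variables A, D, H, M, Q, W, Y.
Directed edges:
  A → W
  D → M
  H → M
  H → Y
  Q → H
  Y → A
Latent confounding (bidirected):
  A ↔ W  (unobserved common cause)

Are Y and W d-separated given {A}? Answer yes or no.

No — Y and W are d-connected given {A}.

Bayes-Ball from Y | {A} reaches {H,M,Q,W}.
W ∈ reach(Y|{A}) ⇒ Y ⊥̸ W | {A}.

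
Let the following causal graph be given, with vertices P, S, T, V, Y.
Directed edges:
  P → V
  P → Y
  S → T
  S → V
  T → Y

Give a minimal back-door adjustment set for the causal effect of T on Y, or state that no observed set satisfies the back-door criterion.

T→Y: minimal back-door set ∅.

desc(T)\{T}={Y}; candidates ⊆ {P,S,V}.
∅: T⊥Y given ∅ in G with T→· removed — back-door holds.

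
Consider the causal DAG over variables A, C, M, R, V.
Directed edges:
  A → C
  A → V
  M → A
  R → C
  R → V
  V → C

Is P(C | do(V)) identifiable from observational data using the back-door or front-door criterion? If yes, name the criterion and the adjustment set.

P(C|do(V)): backdoor, adjust for {A, R}.

desc(V)\{V}={C}; candidates ⊆ {A,M,R}.
size 0: {}; under {} V still reaches {A,C,M,R} ∋ C.
size 1: {A}, {M}, {R}; under {A} V still reaches {C,R} ∋ C.
{A,R}: V⊥C given {A,R} in G with V→· removed — back-door holds.
P(C|do(V)) = Σ_{A,R} P(C|V,A,R)·P(A,R).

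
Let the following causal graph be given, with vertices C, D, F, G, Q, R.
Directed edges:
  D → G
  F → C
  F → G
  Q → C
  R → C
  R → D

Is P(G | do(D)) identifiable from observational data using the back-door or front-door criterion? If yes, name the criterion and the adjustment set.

desc(D)\{D}={G}; candidates ⊆ {C,F,Q,R}.
∅: D⊥G given ∅ in G with D→· removed — back-door holds.
P(G|do(D)) = P(G|D) — no adjustment needed.

P(G|do(D)): backdoor, adjust for ∅.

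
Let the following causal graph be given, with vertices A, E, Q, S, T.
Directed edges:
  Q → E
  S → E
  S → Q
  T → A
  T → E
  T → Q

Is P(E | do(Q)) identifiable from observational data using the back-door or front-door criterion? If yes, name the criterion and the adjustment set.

desc(Q)\{Q}={E}; candidates ⊆ {A,S,T}.
size 0: {}; under {} Q still reaches {A,E,S,T} ∋ E.
size 1: {A}, {S}, {T}; under {A} Q still reaches {E,S,T} ∋ E.
{S,T}: Q⊥E given {S,T} in G with Q→· removed — back-door holds.
P(E|do(Q)) = Σ_{S,T} P(E|Q,S,T)·P(S,T).

P(E|do(Q)): backdoor, adjust for {S, T}.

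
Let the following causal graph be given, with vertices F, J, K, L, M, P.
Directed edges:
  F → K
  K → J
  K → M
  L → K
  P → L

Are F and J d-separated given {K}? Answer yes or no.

Yes — F ⊥ J | {K}.

Bayes-Ball from F | {K} reaches {L,P}.
J ∉ reach(F|{K}) ⇒ F ⊥ J | {K}.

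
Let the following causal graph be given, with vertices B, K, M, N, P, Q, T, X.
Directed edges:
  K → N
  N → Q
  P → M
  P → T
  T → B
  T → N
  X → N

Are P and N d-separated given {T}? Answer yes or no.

Bayes-Ball from P | {T} reaches {M}.
N ∉ reach(P|{T}) ⇒ P ⊥ N | {T}.

Yes — P ⊥ N | {T}.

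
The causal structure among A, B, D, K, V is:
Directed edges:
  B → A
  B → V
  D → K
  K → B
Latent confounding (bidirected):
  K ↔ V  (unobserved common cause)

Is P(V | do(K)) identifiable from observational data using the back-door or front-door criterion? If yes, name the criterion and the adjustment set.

desc(K)\{K}={A,B,V}; candidates ⊆ {D}.
K↔V: latent back-door arc(s) into K.
size 0: {}; under {} K still reaches {D,V} ∋ V.
size 1: {D}; under {D} K still reaches {V} ∋ V.
K↔V cannot be blocked by any observed set — no back-door set.
{B}: (i) intercepts every directed K→V path; (ii) no back-door K→{B}; (iii) {K} blocks every back-door {B}→V. Front-door holds.
P(V|do(K)) = Σ_{B} P(B|K) Σ_{K'} P(V|B,K')P(K').

P(V|do(K)): frontdoor, adjust for {B}.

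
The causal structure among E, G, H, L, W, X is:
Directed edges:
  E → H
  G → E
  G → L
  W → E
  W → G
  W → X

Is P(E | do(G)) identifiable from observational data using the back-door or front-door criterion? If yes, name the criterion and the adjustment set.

desc(G)\{G}={E,H,L}; candidates ⊆ {W,X}.
size 0: {}; under {} G still reaches {E,H,W,X} ∋ E.
{W}: G⊥E given {W} in G with G→· removed — back-door holds.
P(E|do(G)) = Σ_{W} P(E|G,W)·P(W).

P(E|do(G)): backdoor, adjust for {W}.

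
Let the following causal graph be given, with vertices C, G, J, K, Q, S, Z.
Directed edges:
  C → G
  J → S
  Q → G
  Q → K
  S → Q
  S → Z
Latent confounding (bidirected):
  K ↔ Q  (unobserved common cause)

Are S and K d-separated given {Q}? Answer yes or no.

No — S and K are d-connected given {Q}.

Bayes-Ball from S | {Q} reaches {J,K,Z}.
K ∈ reach(S|{Q}) ⇒ S ⊥̸ K | {Q}.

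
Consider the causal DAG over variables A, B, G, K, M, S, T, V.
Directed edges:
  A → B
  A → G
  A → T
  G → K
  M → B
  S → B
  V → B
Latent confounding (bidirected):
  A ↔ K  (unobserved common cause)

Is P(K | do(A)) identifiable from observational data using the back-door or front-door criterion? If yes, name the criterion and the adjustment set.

desc(A)\{A}={B,G,K,T}; candidates ⊆ {M,S,V}.
A↔K: latent back-door arc(s) into A.
size 0: {}; under {} A still reaches {K} ∋ K.
size 1: {M}, {S}, {V}; under {M} A still reaches {K} ∋ K.
size 2: {M,S}, {M,V}, {S,V}; under {M,S} A still reaches {K} ∋ K.
A↔K cannot be blocked by any observed set — no back-door set.
{G}: (i) intercepts every directed A→K path; (ii) no back-door A→{G}; (iii) {A} blocks every back-door {G}→K. Front-door holds.
P(K|do(A)) = Σ_{G} P(G|A) Σ_{A'} P(K|G,A')P(A').

P(K|do(A)): frontdoor, adjust for {G}.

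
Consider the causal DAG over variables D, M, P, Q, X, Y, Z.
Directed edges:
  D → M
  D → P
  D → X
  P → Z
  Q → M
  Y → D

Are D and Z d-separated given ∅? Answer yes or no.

Bayes-Ball from D | ∅ reaches {M,P,X,Y,Z}.
Z ∈ reach(D|∅) ⇒ D ⊥̸ Z | ∅.

No — D and Z are d-connected given ∅.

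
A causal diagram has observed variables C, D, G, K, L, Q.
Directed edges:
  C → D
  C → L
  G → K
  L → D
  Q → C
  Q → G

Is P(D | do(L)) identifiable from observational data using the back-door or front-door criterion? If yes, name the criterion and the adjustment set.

P(D|do(L)): backdoor, adjust for {C}.

desc(L)\{L}={D}; candidates ⊆ {C,G,K,Q}.
size 0: {}; under {} L still reaches {C,D,G,K,Q} ∋ D.
{C}: L⊥D given {C} in G with L→· removed — back-door holds.
P(D|do(L)) = Σ_{C} P(D|L,C)·P(C).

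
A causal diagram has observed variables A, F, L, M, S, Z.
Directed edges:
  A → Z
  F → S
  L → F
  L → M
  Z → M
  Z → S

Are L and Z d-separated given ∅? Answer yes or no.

Bayes-Ball from L | ∅ reaches {F,M,S}.
Z ∉ reach(L|∅) ⇒ L ⊥ Z | ∅.

Yes — L ⊥ Z | ∅.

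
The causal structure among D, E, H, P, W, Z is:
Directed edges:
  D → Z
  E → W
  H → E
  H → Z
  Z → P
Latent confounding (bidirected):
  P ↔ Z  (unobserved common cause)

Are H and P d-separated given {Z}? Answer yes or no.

Bayes-Ball from H | {Z} reaches {D,E,P,W}.
P ∈ reach(H|{Z}) ⇒ H ⊥̸ P | {Z}.

No — H and P are d-connected given {Z}.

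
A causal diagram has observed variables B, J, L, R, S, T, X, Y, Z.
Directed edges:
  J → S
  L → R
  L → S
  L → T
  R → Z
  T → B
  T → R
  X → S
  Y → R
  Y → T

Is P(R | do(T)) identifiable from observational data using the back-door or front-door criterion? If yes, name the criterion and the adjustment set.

desc(T)\{T}={B,R,Z}; candidates ⊆ {J,L,S,X,Y}.
size 0: {}; under {} T still reaches {L,R,S,Y,Z} ∋ R.
size 1: {J}, {L}, {S} …(+2); under {J} T still reaches {L,R,S,Y,Z} ∋ R.
{L,Y}: T⊥R given {L,Y} in G with T→· removed — back-door holds.
P(R|do(T)) = Σ_{L,Y} P(R|T,L,Y)·P(L,Y).

P(R|do(T)): backdoor, adjust for {L, Y}.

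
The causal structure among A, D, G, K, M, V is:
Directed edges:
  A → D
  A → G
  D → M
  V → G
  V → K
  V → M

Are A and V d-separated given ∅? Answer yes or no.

Bayes-Ball from A | ∅ reaches {D,G,M}.
V ∉ reach(A|∅) ⇒ A ⊥ V | ∅.

Yes — A ⊥ V | ∅.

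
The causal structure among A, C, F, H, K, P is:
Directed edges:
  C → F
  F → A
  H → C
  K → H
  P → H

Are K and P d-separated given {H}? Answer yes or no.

No — K and P are d-connected given {H}.

Bayes-Ball from K | {H} reaches {P}.
P ∈ reach(K|{H}) ⇒ K ⊥̸ P | {H}.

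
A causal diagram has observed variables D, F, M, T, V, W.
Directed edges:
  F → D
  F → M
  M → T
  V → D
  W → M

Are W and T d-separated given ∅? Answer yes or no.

No — W and T are d-connected given ∅.

Bayes-Ball from W | ∅ reaches {M,T}.
T ∈ reach(W|∅) ⇒ W ⊥̸ T | ∅.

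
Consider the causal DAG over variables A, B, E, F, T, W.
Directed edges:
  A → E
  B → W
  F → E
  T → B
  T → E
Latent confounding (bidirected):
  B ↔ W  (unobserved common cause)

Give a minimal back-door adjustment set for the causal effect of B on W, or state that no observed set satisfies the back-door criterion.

desc(B)\{B}={W}; candidates ⊆ {A,E,F,T}.
B↔W: latent back-door arc(s) into B.
size 0: {}; under {} B still reaches {E,T,W} ∋ W.
size 1: {A}, {E}, {F} …(+1); under {A} B still reaches {E,T,W} ∋ W.
size 2: {A,E}, {A,F}, {A,T} …(+3); under {A,E} B still reaches {F,T,W} ∋ W.
B↔W cannot be blocked by any observed set — no back-door set.

B→W: no observed back-door set.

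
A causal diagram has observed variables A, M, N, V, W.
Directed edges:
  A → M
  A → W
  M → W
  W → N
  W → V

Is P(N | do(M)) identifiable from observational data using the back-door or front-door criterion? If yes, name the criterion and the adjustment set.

desc(M)\{M}={N,V,W}; candidates ⊆ {A}.
size 0: {}; under {} M still reaches {A,N,V,W} ∋ N.
{A}: M⊥N given {A} in G with M→· removed — back-door holds.
P(N|do(M)) = Σ_{A} P(N|M,A)·P(A).

P(N|do(M)): backdoor, adjust for {A}.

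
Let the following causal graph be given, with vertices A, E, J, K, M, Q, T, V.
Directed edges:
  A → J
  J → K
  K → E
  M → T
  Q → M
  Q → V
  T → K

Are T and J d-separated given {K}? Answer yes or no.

No — T and J are d-connected given {K}.

Bayes-Ball from T | {K} reaches {A,J,M,Q,V}.
J ∈ reach(T|{K}) ⇒ T ⊥̸ J | {K}.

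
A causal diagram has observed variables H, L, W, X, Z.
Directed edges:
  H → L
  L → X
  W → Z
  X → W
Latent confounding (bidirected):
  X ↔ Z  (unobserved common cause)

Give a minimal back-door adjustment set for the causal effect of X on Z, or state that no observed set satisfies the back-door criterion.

X→Z: no observed back-door set.

desc(X)\{X}={W,Z}; candidates ⊆ {H,L}.
X↔Z: latent back-door arc(s) into X.
size 0: {}; under {} X still reaches {H,L,Z} ∋ Z.
size 1: {H}, {L}; under {H} X still reaches {L,Z} ∋ Z.
size 2: {H,L}; under {H,L} X still reaches {Z} ∋ Z.
X↔Z cannot be blocked by any observed set — no back-door set.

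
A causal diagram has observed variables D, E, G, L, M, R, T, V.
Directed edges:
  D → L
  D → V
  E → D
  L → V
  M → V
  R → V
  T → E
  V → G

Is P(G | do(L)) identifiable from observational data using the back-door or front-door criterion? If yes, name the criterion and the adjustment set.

desc(L)\{L}={G,V}; candidates ⊆ {D,E,M,R,T}.
size 0: {}; under {} L still reaches {D,E,G,T,V} ∋ G.
{D}: L⊥G given {D} in G with L→· removed — back-door holds.
P(G|do(L)) = Σ_{D} P(G|L,D)·P(D).

P(G|do(L)): backdoor, adjust for {D}.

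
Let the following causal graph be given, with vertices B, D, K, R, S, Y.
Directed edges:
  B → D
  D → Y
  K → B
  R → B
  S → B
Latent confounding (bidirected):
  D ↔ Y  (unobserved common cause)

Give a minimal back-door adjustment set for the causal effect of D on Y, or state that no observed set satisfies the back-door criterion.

desc(D)\{D}={Y}; candidates ⊆ {B,K,R,S}.
D↔Y: latent back-door arc(s) into D.
size 0: {}; under {} D still reaches {B,K,R,S,Y} ∋ Y.
size 1: {B}, {K}, {R} …(+1); under {B} D still reaches {Y} ∋ Y.
size 2: {B,K}, {B,R}, {B,S} …(+3); under {B,K} D still reaches {Y} ∋ Y.
D↔Y cannot be blocked by any observed set — no back-door set.

D→Y: no observed back-door set.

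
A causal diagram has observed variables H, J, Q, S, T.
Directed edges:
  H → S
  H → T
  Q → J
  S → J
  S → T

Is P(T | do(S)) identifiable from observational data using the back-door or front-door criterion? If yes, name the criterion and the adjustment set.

P(T|do(S)): backdoor, adjust for {H}.

desc(S)\{S}={J,T}; candidates ⊆ {H,Q}.
size 0: {}; under {} S still reaches {H,T} ∋ T.
{H}: S⊥T given {H} in G with S→· removed — back-door holds.
P(T|do(S)) = Σ_{H} P(T|S,H)·P(H).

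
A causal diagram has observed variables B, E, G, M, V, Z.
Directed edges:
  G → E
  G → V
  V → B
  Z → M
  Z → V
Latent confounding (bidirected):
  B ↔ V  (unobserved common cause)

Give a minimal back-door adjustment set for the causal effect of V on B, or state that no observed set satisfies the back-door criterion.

desc(V)\{V}={B}; candidates ⊆ {E,G,M,Z}.
V↔B: latent back-door arc(s) into V.
size 0: {}; under {} V still reaches {B,E,G,M,Z} ∋ B.
size 1: {E}, {G}, {M} …(+1); under {E} V still reaches {B,G,M,Z} ∋ B.
size 2: {E,G}, {E,M}, {E,Z} …(+3); under {E,G} V still reaches {B,M,Z} ∋ B.
V↔B cannot be blocked by any observed set — no back-door set.

V→B: no observed back-door set.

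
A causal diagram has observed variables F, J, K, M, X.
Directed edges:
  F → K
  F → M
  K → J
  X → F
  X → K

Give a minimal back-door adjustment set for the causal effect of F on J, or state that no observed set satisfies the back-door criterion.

F→J: minimal back-door set {X}.

desc(F)\{F}={J,K,M}; candidates ⊆ {X}.
size 0: {}; under {} F still reaches {J,K,X} ∋ J.
{X}: F⊥J given {X} in G with F→· removed — back-door holds.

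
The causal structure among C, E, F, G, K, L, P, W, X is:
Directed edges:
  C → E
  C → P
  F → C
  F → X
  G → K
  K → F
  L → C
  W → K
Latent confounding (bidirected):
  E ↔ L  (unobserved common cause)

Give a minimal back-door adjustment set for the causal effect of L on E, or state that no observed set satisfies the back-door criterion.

desc(L)\{L}={C,E,P}; candidates ⊆ {F,G,K,W,X}.
L↔E: latent back-door arc(s) into L.
size 0: {}; under {} L still reaches {E} ∋ E.
size 1: {F}, {G}, {K} …(+2); under {F} L still reaches {E} ∋ E.
size 2: {F,G}, {F,K}, {F,W} …(+7); under {F,G} L still reaches {E} ∋ E.
L↔E cannot be blocked by any observed set — no back-door set.

L→E: no observed back-door set.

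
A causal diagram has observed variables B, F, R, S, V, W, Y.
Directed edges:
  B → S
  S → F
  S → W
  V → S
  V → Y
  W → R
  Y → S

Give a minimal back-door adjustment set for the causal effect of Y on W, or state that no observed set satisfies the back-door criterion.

Y→W: minimal back-door set {V}.

desc(Y)\{Y}={F,R,S,W}; candidates ⊆ {B,V}.
size 0: {}; under {} Y still reaches {F,R,S,V,W} ∋ W.
{V}: Y⊥W given {V} in G with Y→· removed — back-door holds.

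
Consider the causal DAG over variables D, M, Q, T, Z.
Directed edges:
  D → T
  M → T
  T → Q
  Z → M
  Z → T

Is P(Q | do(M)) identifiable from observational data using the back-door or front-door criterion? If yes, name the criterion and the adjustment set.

desc(M)\{M}={Q,T}; candidates ⊆ {D,Z}.
size 0: {}; under {} M still reaches {Q,T,Z} ∋ Q.
{Z}: M⊥Q given {Z} in G with M→· removed — back-door holds.
P(Q|do(M)) = Σ_{Z} P(Q|M,Z)·P(Z).

P(Q|do(M)): backdoor, adjust for {Z}.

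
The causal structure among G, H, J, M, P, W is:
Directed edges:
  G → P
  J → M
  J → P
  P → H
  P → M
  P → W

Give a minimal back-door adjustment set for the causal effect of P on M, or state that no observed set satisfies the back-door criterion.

desc(P)\{P}={H,M,W}; candidates ⊆ {G,J}.
size 0: {}; under {} P still reaches {G,J,M} ∋ M.
{J}: P⊥M given {J} in G with P→· removed — back-door holds.

P→M: minimal back-door set {J}.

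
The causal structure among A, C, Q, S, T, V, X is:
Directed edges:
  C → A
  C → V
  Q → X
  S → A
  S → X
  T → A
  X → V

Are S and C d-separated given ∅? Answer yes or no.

Yes — S ⊥ C | ∅.

Bayes-Ball from S | ∅ reaches {A,V,X}.
C ∉ reach(S|∅) ⇒ S ⊥ C | ∅.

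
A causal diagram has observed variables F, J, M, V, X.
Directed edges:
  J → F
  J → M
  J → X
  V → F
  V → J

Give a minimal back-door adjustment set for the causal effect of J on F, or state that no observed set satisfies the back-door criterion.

desc(J)\{J}={F,M,X}; candidates ⊆ {V}.
size 0: {}; under {} J still reaches {F,V} ∋ F.
{V}: J⊥F given {V} in G with J→· removed — back-door holds.

J→F: minimal back-door set {V}.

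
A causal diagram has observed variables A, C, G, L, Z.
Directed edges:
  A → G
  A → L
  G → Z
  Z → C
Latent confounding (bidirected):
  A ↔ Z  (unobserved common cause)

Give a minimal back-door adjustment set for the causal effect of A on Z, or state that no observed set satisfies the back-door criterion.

desc(A)\{A}={C,G,L,Z}; candidates ⊆ {—}.
A↔Z: latent back-door arc(s) into A.
size 0: {}; under {} A still reaches {C,Z} ∋ Z.
A↔Z cannot be blocked by any observed set — no back-door set.

A→Z: no observed back-door set.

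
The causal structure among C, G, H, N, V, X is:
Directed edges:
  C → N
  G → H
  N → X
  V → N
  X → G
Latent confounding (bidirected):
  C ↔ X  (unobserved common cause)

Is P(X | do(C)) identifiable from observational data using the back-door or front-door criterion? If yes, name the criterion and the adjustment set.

desc(C)\{C}={G,H,N,X}; candidates ⊆ {V}.
C↔X: latent back-door arc(s) into C.
size 0: {}; under {} C still reaches {G,H,X} ∋ X.
size 1: {V}; under {V} C still reaches {G,H,X} ∋ X.
C↔X cannot be blocked by any observed set — no back-door set.
{N}: (i) intercepts every directed C→X path; (ii) no back-door C→{N}; (iii) {C} blocks every back-door {N}→X. Front-door holds.
P(X|do(C)) = Σ_{N} P(N|C) Σ_{C'} P(X|N,C')P(C').

P(X|do(C)): frontdoor, adjust for {N}.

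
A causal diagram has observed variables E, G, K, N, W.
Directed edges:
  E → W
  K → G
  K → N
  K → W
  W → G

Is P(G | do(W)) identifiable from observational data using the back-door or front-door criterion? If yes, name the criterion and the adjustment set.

P(G|do(W)): backdoor, adjust for {K}.

desc(W)\{W}={G}; candidates ⊆ {E,K,N}.
size 0: {}; under {} W still reaches {E,G,K,N} ∋ G.
{K}: W⊥G given {K} in G with W→· removed — back-door holds.
P(G|do(W)) = Σ_{K} P(G|W,K)·P(K).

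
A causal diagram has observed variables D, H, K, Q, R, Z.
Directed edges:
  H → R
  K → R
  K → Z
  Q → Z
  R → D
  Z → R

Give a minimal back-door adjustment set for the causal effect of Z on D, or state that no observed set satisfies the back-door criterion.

Z→D: minimal back-door set {K}.

desc(Z)\{Z}={D,R}; candidates ⊆ {H,K,Q}.
size 0: {}; under {} Z still reaches {D,K,Q,R} ∋ D.
{K}: Z⊥D given {K} in G with Z→· removed — back-door holds.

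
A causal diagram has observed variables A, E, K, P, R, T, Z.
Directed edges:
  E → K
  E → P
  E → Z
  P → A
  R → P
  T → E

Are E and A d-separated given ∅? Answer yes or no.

No — E and A are d-connected given ∅.

Bayes-Ball from E | ∅ reaches {A,K,P,T,Z}.
A ∈ reach(E|∅) ⇒ E ⊥̸ A | ∅.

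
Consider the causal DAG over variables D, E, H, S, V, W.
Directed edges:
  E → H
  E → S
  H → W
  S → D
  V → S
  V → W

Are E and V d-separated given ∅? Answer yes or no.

Bayes-Ball from E | ∅ reaches {D,H,S,W}.
V ∉ reach(E|∅) ⇒ E ⊥ V | ∅.

Yes — E ⊥ V | ∅.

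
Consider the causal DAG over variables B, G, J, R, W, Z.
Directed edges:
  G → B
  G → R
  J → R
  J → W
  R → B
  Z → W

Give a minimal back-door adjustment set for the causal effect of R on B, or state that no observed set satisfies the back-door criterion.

R→B: minimal back-door set {G}.

desc(R)\{R}={B}; candidates ⊆ {G,J,W,Z}.
size 0: {}; under {} R still reaches {B,G,J,W} ∋ B.
{G}: R⊥B given {G} in G with R→· removed — back-door holds.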